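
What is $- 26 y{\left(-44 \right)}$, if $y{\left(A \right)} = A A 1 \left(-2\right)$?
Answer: $100672$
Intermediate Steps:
$y{\left(A \right)} = - 2 A^{2}$ ($y{\left(A \right)} = A A \left(-2\right) = A \left(- 2 A\right) = - 2 A^{2}$)
$- 26 y{\left(-44 \right)} = - 26 \left(- 2 \left(-44\right)^{2}\right) = - 26 \left(\left(-2\right) 1936\right) = \left(-26\right) \left(-3872\right) = 100672$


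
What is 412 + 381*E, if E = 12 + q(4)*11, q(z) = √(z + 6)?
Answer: 4984 + 4191*√10 ≈ 18237.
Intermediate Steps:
q(z) = √(6 + z)
E = 12 + 11*√10 (E = 12 + √(6 + 4)*11 = 12 + √10*11 = 12 + 11*√10 ≈ 46.785)
412 + 381*E = 412 + 381*(12 + 11*√10) = 412 + (4572 + 4191*√10) = 4984 + 4191*√10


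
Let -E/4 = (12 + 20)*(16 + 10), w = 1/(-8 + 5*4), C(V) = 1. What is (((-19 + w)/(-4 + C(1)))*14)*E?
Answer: -2644096/9 ≈ -2.9379e+5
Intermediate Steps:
w = 1/12 (w = 1/(-8 + 20) = 1/12 ≈ 0.083333)
E = -3328 (E = -4*(12 + 20)*(16 + 10) = -128*26 = -4*832 = -3328)
(((-19 + w)/(-4 + C(1)))*14)*E = (((-19 + 1/12)/(-4 + 1))*14)*(-3328) = (-227/12/(-3)*14)*(-3328) = (-227/12*(-⅓)*14)*(-3328) = ((227/36)*14)*(-3328) = (1589/18)*(-3328) = -2644096/9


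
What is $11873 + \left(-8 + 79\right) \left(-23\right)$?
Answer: $10240$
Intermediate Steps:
$11873 + \left(-8 + 79\right) \left(-23\right) = 11873 + 71 \left(-23\right) = 11873 - 1633 = 10240$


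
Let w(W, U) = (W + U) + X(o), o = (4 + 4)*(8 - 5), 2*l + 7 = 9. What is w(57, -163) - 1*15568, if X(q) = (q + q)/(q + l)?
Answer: -391802/25 ≈ -15672.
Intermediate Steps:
l = 1 (l = -7/2 + (½)*9 = -7/2 + 9/2 = 1)
o = 24 (o = 8*3 = 24)
X(q) = 2*q/(1 + q) (X(q) = (q + q)/(q + 1) = (2*q)/(1 + q) = 2*q/(1 + q))
w(W, U) = 48/25 + U + W (w(W, U) = (W + U) + 2*24/(1 + 24) = (U + W) + 2*24/25 = (U + W) + 2*24*(1/25) = (U + W) + 48/25 = 48/25 + U + W)
w(57, -163) - 1*15568 = (48/25 - 163 + 57) - 1*15568 = -2602/25 - 15568 = -391802/25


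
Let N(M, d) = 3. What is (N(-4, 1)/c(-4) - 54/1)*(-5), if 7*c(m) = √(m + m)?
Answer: 270 + 105*I*√2/4 ≈ 270.0 + 37.123*I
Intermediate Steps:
c(m) = √2*√m/7 (c(m) = √(m + m)/7 = √(2*m)/7 = (√2*√m)/7 = √2*√m/7)
(N(-4, 1)/c(-4) - 54/1)*(-5) = (3/((√2*√(-4)/7)) - 54/1)*(-5) = (3/((√2*(2*I)/7)) - 54*1)*(-5) = (3/((2*I*√2/7)) - 54)*(-5) = (3*(-7*I*√2/4) - 54)*(-5) = (-21*I*√2/4 - 54)*(-5) = (-54 - 21*I*√2/4)*(-5) = 270 + 105*I*√2/4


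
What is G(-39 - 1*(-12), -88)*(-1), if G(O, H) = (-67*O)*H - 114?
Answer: 159306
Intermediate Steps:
G(O, H) = -114 - 67*H*O (G(O, H) = -67*H*O - 114 = -114 - 67*H*O)
G(-39 - 1*(-12), -88)*(-1) = (-114 - 67*(-88)*(-39 - 1*(-12)))*(-1) = (-114 - 67*(-88)*(-39 + 12))*(-1) = (-114 - 67*(-88)*(-27))*(-1) = (-114 - 159192)*(-1) = -159306*(-1) = 159306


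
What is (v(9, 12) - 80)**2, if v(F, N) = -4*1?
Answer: 7056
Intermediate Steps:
v(F, N) = -4
(v(9, 12) - 80)**2 = (-4 - 80)**2 = (-84)**2 = 7056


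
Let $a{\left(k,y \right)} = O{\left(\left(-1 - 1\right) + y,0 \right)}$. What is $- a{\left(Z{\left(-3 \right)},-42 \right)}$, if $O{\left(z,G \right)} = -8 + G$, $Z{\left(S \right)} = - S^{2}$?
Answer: $8$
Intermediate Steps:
$a{\left(k,y \right)} = -8$ ($a{\left(k,y \right)} = -8 + 0 = -8$)
$- a{\left(Z{\left(-3 \right)},-42 \right)} = \left(-1\right) \left(-8\right) = 8$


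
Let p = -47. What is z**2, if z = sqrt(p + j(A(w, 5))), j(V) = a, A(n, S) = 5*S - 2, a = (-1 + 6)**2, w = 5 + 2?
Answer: -22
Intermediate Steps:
w = 7
a = 25 (a = 5**2 = 25)
A(n, S) = -2 + 5*S
j(V) = 25
z = I*sqrt(22) (z = sqrt(-47 + 25) = sqrt(-22) = I*sqrt(22) ≈ 4.6904*I)
z**2 = (I*sqrt(22))**2 = -22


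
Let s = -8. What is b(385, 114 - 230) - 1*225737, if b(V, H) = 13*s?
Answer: -225841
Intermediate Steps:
b(V, H) = -104 (b(V, H) = 13*(-8) = -104)
b(385, 114 - 230) - 1*225737 = -104 - 1*225737 = -104 - 225737 = -225841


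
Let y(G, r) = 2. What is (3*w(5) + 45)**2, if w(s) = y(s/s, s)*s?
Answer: 5625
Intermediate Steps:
w(s) = 2*s
(3*w(5) + 45)**2 = (3*(2*5) + 45)**2 = (3*10 + 45)**2 = (30 + 45)**2 = 75**2 = 5625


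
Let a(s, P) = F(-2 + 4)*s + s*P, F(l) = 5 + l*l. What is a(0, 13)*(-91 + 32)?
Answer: 0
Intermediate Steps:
F(l) = 5 + l**2
a(s, P) = 9*s + P*s (a(s, P) = (5 + (-2 + 4)**2)*s + s*P = (5 + 2**2)*s + P*s = (5 + 4)*s + P*s = 9*s + P*s)
a(0, 13)*(-91 + 32) = (0*(9 + 13))*(-91 + 32) = (0*22)*(-59) = 0*(-59) = 0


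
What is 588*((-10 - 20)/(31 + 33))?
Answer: -2205/8 ≈ -275.63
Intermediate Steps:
588*((-10 - 20)/(31 + 33)) = 588*(-30/64) = 588*(-30*1/64) = 588*(-15/32) = -2205/8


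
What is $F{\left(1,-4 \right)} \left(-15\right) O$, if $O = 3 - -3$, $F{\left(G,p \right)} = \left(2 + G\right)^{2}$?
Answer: $-810$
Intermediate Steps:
$O = 6$ ($O = 3 + 3 = 6$)
$F{\left(1,-4 \right)} \left(-15\right) O = \left(2 + 1\right)^{2} \left(-15\right) 6 = 3^{2} \left(-15\right) 6 = 9 \left(-15\right) 6 = \left(-135\right) 6 = -810$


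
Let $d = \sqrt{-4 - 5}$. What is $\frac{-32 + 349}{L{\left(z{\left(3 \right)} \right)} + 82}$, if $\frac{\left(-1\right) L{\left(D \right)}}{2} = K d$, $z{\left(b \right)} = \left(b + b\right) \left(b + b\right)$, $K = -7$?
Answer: $\frac{12997}{4244} - \frac{6657 i}{4244} \approx 3.0624 - 1.5686 i$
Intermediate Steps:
$d = 3 i$ ($d = \sqrt{-9} = 3 i \approx 3.0 i$)
$z{\left(b \right)} = 4 b^{2}$ ($z{\left(b \right)} = 2 b 2 b = 4 b^{2}$)
$L{\left(D \right)} = 42 i$ ($L{\left(D \right)} = - 2 \left(- 7 \cdot 3 i\right) = - 2 \left(- 21 i\right) = 42 i$)
$\frac{-32 + 349}{L{\left(z{\left(3 \right)} \right)} + 82} = \frac{-32 + 349}{42 i + 82} = \frac{317}{82 + 42 i} = 317 \frac{82 - 42 i}{8488} = \frac{317 \left(82 - 42 i\right)}{8488}$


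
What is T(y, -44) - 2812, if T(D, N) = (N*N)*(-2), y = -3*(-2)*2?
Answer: -6684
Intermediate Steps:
y = 12 (y = 6*2 = 12)
T(D, N) = -2*N**2 (T(D, N) = N**2*(-2) = -2*N**2)
T(y, -44) - 2812 = -2*(-44)**2 - 2812 = -2*1936 - 2812 = -3872 - 2812 = -6684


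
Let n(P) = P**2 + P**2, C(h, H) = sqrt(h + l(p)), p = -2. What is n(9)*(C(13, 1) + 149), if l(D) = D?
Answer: 24138 + 162*sqrt(11) ≈ 24675.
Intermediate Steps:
C(h, H) = sqrt(-2 + h) (C(h, H) = sqrt(h - 2) = sqrt(-2 + h))
n(P) = 2*P**2
n(9)*(C(13, 1) + 149) = (2*9**2)*(sqrt(-2 + 13) + 149) = (2*81)*(sqrt(11) + 149) = 162*(149 + sqrt(11)) = 24138 + 162*sqrt(11)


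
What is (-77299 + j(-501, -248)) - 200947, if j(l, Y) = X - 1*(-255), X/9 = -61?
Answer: -278540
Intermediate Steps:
X = -549 (X = 9*(-61) = -549)
j(l, Y) = -294 (j(l, Y) = -549 - 1*(-255) = -549 + 255 = -294)
(-77299 + j(-501, -248)) - 200947 = (-77299 - 294) - 200947 = -77593 - 200947 = -278540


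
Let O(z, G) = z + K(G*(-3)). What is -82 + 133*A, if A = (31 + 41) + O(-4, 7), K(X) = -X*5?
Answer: 22927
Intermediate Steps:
K(X) = -5*X
O(z, G) = z + 15*G (O(z, G) = z - 5*G*(-3) = z - (-15)*G = z + 15*G)
A = 173 (A = (31 + 41) + (-4 + 15*7) = 72 + (-4 + 105) = 72 + 101 = 173)
-82 + 133*A = -82 + 133*173 = -82 + 23009 = 22927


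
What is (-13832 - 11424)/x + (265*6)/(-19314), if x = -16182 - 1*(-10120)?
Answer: 5692331/1393827 ≈ 4.0840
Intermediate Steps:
x = -6062 (x = -16182 + 10120 = -6062)
(-13832 - 11424)/x + (265*6)/(-19314) = (-13832 - 11424)/(-6062) + (265*6)/(-19314) = -25256*(-1/6062) + 1590*(-1/19314) = 1804/433 - 265/3219 = 5692331/1393827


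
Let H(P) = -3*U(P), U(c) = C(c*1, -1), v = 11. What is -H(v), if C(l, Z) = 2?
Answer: 6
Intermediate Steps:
U(c) = 2
H(P) = -6 (H(P) = -3*2 = -6)
-H(v) = -1*(-6) = 6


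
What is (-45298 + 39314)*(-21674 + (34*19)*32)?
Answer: 5995968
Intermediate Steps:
(-45298 + 39314)*(-21674 + (34*19)*32) = -5984*(-21674 + 646*32) = -5984*(-21674 + 20672) = -5984*(-1002) = 5995968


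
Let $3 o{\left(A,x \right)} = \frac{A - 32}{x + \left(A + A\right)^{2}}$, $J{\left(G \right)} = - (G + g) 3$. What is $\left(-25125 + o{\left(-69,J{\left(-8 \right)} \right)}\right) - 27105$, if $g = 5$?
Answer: $- \frac{2985414671}{57159} \approx -52230.0$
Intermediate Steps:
$J{\left(G \right)} = -15 - 3 G$ ($J{\left(G \right)} = - (G + 5) 3 = - (5 + G) 3 = \left(-5 - G\right) 3 = -15 - 3 G$)
$o{\left(A,x \right)} = \frac{-32 + A}{3 \left(x + 4 A^{2}\right)}$ ($o{\left(A,x \right)} = \frac{\left(A - 32\right) \frac{1}{x + \left(A + A\right)^{2}}}{3} = \frac{\left(-32 + A\right) \frac{1}{x + \left(2 A\right)^{2}}}{3} = \frac{\left(-32 + A\right) \frac{1}{x + 4 A^{2}}}{3} = \frac{\frac{1}{x + 4 A^{2}} \left(-32 + A\right)}{3} = \frac{-32 + A}{3 \left(x + 4 A^{2}\right)}$)
$\left(-25125 + o{\left(-69,J{\left(-8 \right)} \right)}\right) - 27105 = \left(-25125 + \frac{-32 - 69}{3 \left(\left(-15 - -24\right) + 4 \left(-69\right)^{2}\right)}\right) - 27105 = \left(-25125 + \frac{1}{3} \frac{1}{\left(-15 + 24\right) + 4 \cdot 4761} \left(-101\right)\right) - 27105 = \left(-25125 + \frac{1}{3} \frac{1}{9 + 19044} \left(-101\right)\right) - 27105 = \left(-25125 + \frac{1}{3} \cdot \frac{1}{19053} \left(-101\right)\right) - 27105 = \left(-25125 - \frac{101}{57159}\right) - 27105 = - \frac{1436119976}{57159} - 27105 = - \frac{2985414671}{57159}$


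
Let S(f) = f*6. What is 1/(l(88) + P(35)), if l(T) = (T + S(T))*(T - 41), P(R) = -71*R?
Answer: 1/26467 ≈ 3.7783e-5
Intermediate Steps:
S(f) = 6*f
l(T) = 7*T*(-41 + T) (l(T) = (T + 6*T)*(T - 41) = (7*T)*(-41 + T) = 7*T*(-41 + T))
1/(l(88) + P(35)) = 1/(7*88*(-41 + 88) - 71*35) = 1/(7*88*47 - 2485) = 1/(28952 - 2485) = 1/26467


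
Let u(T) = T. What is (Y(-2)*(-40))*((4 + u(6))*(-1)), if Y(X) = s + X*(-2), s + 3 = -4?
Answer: -1200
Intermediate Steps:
s = -7 (s = -3 - 4 = -7)
Y(X) = -7 - 2*X (Y(X) = -7 + X*(-2) = -7 - 2*X)
(Y(-2)*(-40))*((4 + u(6))*(-1)) = ((-7 - 2*(-2))*(-40))*((4 + 6)*(-1)) = ((-7 + 4)*(-40))*(10*(-1)) = -3*(-40)*(-10) = 120*(-10) = -1200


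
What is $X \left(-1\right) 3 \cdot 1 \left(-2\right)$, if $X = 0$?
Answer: $0$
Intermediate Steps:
$X \left(-1\right) 3 \cdot 1 \left(-2\right) = 0 \left(-1\right) 3 \cdot 1 \left(-2\right) = 0 \left(\left(-3\right) 1\right) \left(-2\right) = 0 \left(-3\right) \left(-2\right) = 0 \left(-2\right) = 0$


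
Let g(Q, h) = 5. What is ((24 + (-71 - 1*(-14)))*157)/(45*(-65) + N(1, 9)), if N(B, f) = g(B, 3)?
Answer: 5181/2920 ≈ 1.7743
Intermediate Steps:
N(B, f) = 5
((24 + (-71 - 1*(-14)))*157)/(45*(-65) + N(1, 9)) = ((24 + (-71 - 1*(-14)))*157)/(45*(-65) + 5) = ((24 + (-71 + 14))*157)/(-2925 + 5) = ((24 - 57)*157)/(-2920) = -33*157*(-1/2920) = -5181*(-1/2920) = 5181/2920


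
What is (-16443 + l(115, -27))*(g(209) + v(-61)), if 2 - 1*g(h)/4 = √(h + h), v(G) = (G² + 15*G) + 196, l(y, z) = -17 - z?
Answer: -49463330 + 65732*√418 ≈ -4.8119e+7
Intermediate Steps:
v(G) = 196 + G² + 15*G
g(h) = 8 - 4*√2*√h (g(h) = 8 - 4*√(h + h) = 8 - 4*√2*√h)
(-16443 + l(115, -27))*(g(209) + v(-61)) = (-16443 + (-17 - 1*(-27)))*((8 - 4*√2*√209) + (196 + (-61)² + 15*(-61))) = (-16443 + (-17 + 27))*((8 - 4*√418) + (196 + 3721 - 915)) = (-16443 + 10)*((8 - 4*√418) + 3002) = -16433*(3010 - 4*√418) = -49463330 + 65732*√418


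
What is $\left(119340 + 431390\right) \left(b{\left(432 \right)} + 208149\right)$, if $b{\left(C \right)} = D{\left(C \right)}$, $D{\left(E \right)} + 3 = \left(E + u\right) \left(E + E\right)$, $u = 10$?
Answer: $324949424820$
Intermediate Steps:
$D{\left(E \right)} = -3 + 2 E \left(10 + E\right)$ ($D{\left(E \right)} = -3 + \left(E + 10\right) \left(E + E\right) = -3 + \left(10 + E\right) 2 E = -3 + 2 E \left(10 + E\right)$)
$b{\left(C \right)} = -3 + 2 C^{2} + 20 C$
$\left(119340 + 431390\right) \left(b{\left(432 \right)} + 208149\right) = \left(119340 + 431390\right) \left(\left(-3 + 2 \cdot 432^{2} + 20 \cdot 432\right) + 208149\right) = 550730 \left(\left(-3 + 2 \cdot 186624 + 8640\right) + 208149\right) = 550730 \left(\left(-3 + 373248 + 8640\right) + 208149\right) = 550730 \left(381885 + 208149\right) = 550730 \cdot 590034 = 324949424820$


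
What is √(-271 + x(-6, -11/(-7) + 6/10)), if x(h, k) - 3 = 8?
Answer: 2*I*√65 ≈ 16.125*I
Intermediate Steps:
x(h, k) = 11 (x(h, k) = 3 + 8 = 11)
√(-271 + x(-6, -11/(-7) + 6/10)) = √(-271 + 11) = √(-260) = 2*I*√65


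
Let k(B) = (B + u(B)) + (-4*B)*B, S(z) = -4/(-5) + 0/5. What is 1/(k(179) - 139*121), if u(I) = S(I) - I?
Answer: -5/724911 ≈ -6.8974e-6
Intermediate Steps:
S(z) = 4/5 (S(z) = -4*(-1/5) + 0*(1/5) = 4/5 + 0 = 4/5)
u(I) = 4/5 - I
k(B) = 4/5 - 4*B**2 (k(B) = (B + (4/5 - B)) + (-4*B)*B = 4/5 - 4*B**2)
1/(k(179) - 139*121) = 1/((4/5 - 4*179**2) - 139*121) = 1/((4/5 - 4*32041) - 16819) = 1/((4/5 - 128164) - 16819) = 1/(-640816/5 - 16819) = 1/(-724911/5) = -5/724911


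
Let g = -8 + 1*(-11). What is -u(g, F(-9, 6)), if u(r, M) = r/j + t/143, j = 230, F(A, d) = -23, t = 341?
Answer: -6883/2990 ≈ -2.3020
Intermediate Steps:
g = -19 (g = -8 - 11 = -19)
u(r, M) = 31/13 + r/230 (u(r, M) = r/230 + 341/143 = r*(1/230) + 341*(1/143) = r/230 + 31/13 = 31/13 + r/230)
-u(g, F(-9, 6)) = -(31/13 + (1/230)*(-19)) = -(31/13 - 19/230) = -1*6883/2990 = -6883/2990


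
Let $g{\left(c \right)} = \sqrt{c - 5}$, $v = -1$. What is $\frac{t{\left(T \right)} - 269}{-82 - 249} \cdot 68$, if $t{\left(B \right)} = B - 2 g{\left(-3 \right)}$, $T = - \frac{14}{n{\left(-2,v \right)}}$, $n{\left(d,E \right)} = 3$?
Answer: $\frac{55828}{993} + \frac{272 i \sqrt{2}}{331} \approx 56.222 + 1.1621 i$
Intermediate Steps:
$g{\left(c \right)} = \sqrt{-5 + c}$
$T = - \frac{14}{3} \approx -4.6667$
$t{\left(B \right)} = B - 4 i \sqrt{2}$ ($t{\left(B \right)} = B - 2 \sqrt{-5 - 3} = B - 2 \sqrt{-8} = B - 2 \cdot 2 i \sqrt{2} = B - 4 i \sqrt{2}$)
$\frac{t{\left(T \right)} - 269}{-82 - 249} \cdot 68 = \frac{\left(- \frac{14}{3} - 4 i \sqrt{2}\right) - 269}{-82 - 249} \cdot 68 = \frac{- \frac{821}{3} - 4 i \sqrt{2}}{-331} \cdot 68 = \left(- \frac{821}{3} - 4 i \sqrt{2}\right) \left(- \frac{1}{331}\right) 68 = \left(\frac{821}{993} + \frac{4 i \sqrt{2}}{331}\right) 68 = \frac{55828}{993} + \frac{272 i \sqrt{2}}{331}$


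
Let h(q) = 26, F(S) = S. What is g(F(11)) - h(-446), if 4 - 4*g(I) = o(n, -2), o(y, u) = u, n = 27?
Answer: -49/2 ≈ -24.500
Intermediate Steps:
g(I) = 3/2 (g(I) = 1 - ¼*(-2) = 1 + ½ = 3/2)
g(F(11)) - h(-446) = 3/2 - 1*26 = 3/2 - 26 = -49/2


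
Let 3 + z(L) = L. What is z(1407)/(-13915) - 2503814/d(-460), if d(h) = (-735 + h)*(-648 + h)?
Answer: -733991041/368485898 ≈ -1.9919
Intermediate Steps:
z(L) = -3 + L
z(1407)/(-13915) - 2503814/d(-460) = (-3 + 1407)/(-13915) - 2503814/(476280 + (-460)² - 1383*(-460)) = 1404*(-1/13915) - 2503814/(476280 + 211600 + 636180) = -1404/13915 - 2503814/1324060 = -1404/13915 - 2503814*1/1324060 = -1404/13915 - 1251907/662030 = -733991041/368485898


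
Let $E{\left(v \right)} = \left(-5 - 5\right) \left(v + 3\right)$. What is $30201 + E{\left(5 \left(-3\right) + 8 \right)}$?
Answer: $30241$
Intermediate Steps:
$E{\left(v \right)} = -30 - 10 v$ ($E{\left(v \right)} = \left(-5 - 5\right) \left(3 + v\right) = - 10 \left(3 + v\right) = -30 - 10 v$)
$30201 + E{\left(5 \left(-3\right) + 8 \right)} = 30201 - \left(30 + 10 \left(5 \left(-3\right) + 8\right)\right) = 30201 - \left(30 + 10 \left(-15 + 8\right)\right) = 30201 - -40 = 30201 + \left(-30 + 70\right) = 30201 + 40 = 30241$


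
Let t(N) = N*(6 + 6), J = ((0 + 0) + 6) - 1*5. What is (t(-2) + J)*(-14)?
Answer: 322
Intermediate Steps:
J = 1 (J = (0 + 6) - 5 = 6 - 5 = 1)
t(N) = 12*N (t(N) = N*12 = 12*N)
(t(-2) + J)*(-14) = (12*(-2) + 1)*(-14) = (-24 + 1)*(-14) = -23*(-14) = 322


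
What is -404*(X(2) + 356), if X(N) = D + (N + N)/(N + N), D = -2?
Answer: -143420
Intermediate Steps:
X(N) = -1 (X(N) = -2 + (N + N)/(N + N) = -2 + (2*N)/((2*N)) = -2 + (2*N)*(1/(2*N)) = -2 + 1 = -1)
-404*(X(2) + 356) = -404*(-1 + 356) = -404*355 = -143420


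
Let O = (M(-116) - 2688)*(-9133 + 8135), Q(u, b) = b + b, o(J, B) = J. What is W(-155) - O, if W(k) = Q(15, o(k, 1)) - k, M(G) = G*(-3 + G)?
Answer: 11093613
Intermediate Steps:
Q(u, b) = 2*b
W(k) = k (W(k) = 2*k - k = k)
O = -11093768 (O = (-116*(-3 - 116) - 2688)*(-9133 + 8135) = (-116*(-119) - 2688)*(-998) = (13804 - 2688)*(-998) = 11116*(-998) = -11093768)
W(-155) - O = -155 - 1*(-11093768) = -155 + 11093768 = 11093613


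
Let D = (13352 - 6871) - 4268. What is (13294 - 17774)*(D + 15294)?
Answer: -78431360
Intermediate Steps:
D = 2213 (D = 6481 - 4268 = 2213)
(13294 - 17774)*(D + 15294) = (13294 - 17774)*(2213 + 15294) = -4480*17507 = -78431360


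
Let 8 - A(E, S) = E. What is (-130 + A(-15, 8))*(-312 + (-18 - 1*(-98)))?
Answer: 24824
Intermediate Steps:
A(E, S) = 8 - E
(-130 + A(-15, 8))*(-312 + (-18 - 1*(-98))) = (-130 + (8 - 1*(-15)))*(-312 + (-18 - 1*(-98))) = (-130 + (8 + 15))*(-312 + (-18 + 98)) = (-130 + 23)*(-312 + 80) = -107*(-232) = 24824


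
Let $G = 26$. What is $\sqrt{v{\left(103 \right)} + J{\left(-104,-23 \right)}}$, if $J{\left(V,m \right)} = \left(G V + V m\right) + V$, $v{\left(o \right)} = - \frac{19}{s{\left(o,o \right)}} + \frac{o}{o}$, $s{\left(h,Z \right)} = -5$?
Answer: $\frac{2 i \sqrt{2570}}{5} \approx 20.278 i$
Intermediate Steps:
$v{\left(o \right)} = \frac{24}{5}$ ($v{\left(o \right)} = - \frac{19}{-5} + \frac{o}{o} = \left(-19\right) \left(- \frac{1}{5}\right) + 1 = \frac{19}{5} + 1 = \frac{24}{5}$)
$J{\left(V,m \right)} = 27 V + V m$ ($J{\left(V,m \right)} = \left(26 V + V m\right) + V = 27 V + V m$)
$\sqrt{v{\left(103 \right)} + J{\left(-104,-23 \right)}} = \sqrt{\frac{24}{5} - 104 \left(27 - 23\right)} = \sqrt{\frac{24}{5} - 416} = \sqrt{- \frac{2056}{5}} = \frac{2 i \sqrt{2570}}{5}$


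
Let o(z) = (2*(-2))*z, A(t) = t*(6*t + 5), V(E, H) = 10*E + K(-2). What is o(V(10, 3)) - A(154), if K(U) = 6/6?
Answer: -143470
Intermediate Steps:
K(U) = 1 (K(U) = 6*(⅙) = 1)
V(E, H) = 1 + 10*E (V(E, H) = 10*E + 1 = 1 + 10*E)
A(t) = t*(5 + 6*t)
o(z) = -4*z
o(V(10, 3)) - A(154) = -4*(1 + 10*10) - 154*(5 + 6*154) = -4*(1 + 100) - 154*(5 + 924) = -4*101 - 154*929 = -404 - 1*143066 = -404 - 143066 = -143470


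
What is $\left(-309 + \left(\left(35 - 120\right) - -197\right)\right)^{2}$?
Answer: $38809$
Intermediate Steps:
$\left(-309 + \left(\left(35 - 120\right) - -197\right)\right)^{2} = \left(-309 + \left(\left(35 - 120\right) + 197\right)\right)^{2} = \left(-309 + \left(-85 + 197\right)\right)^{2} = \left(-309 + 112\right)^{2} = \left(-197\right)^{2} = 38809$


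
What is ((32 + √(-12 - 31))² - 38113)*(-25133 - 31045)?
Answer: 2086001496 - 3595392*I*√43 ≈ 2.086e+9 - 2.3577e+7*I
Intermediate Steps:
((32 + √(-12 - 31))² - 38113)*(-25133 - 31045) = ((32 + √(-43))² - 38113)*(-56178) = ((32 + I*√43)² - 38113)*(-56178) = (-38113 + (32 + I*√43)²)*(-56178) = 2141112114 - 56178*(32 + I*√43)²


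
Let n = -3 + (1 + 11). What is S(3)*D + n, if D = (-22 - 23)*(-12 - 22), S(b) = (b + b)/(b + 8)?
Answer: 9279/11 ≈ 843.54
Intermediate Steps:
S(b) = 2*b/(8 + b) (S(b) = (2*b)/(8 + b) = 2*b/(8 + b))
D = 1530 (D = -45*(-34) = 1530)
n = 9 (n = -3 + 12 = 9)
S(3)*D + n = (2*3/(8 + 3))*1530 + 9 = (2*3/11)*1530 + 9 = (2*3*(1/11))*1530 + 9 = (6/11)*1530 + 9 = 9180/11 + 9 = 9279/11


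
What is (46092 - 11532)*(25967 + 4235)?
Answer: 1043781120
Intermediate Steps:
(46092 - 11532)*(25967 + 4235) = 34560*30202 = 1043781120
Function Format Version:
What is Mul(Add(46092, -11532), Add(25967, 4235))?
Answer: 1043781120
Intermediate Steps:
Mul(Add(46092, -11532), Add(25967, 4235)) = Mul(34560, 30202) = 1043781120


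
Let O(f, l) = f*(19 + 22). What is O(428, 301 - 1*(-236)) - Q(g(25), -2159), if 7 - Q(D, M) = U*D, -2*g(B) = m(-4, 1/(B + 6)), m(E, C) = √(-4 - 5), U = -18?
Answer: 17541 + 27*I ≈ 17541.0 + 27.0*I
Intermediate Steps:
m(E, C) = 3*I (m(E, C) = √(-9) = 3*I)
g(B) = -3*I/2
Q(D, M) = 7 + 18*D (Q(D, M) = 7 - (-18)*D = 7 + 18*D)
O(f, l) = 41*f (O(f, l) = f*41 = 41*f)
O(428, 301 - 1*(-236)) - Q(g(25), -2159) = 41*428 - (7 + 18*(-3*I/2)) = 17548 - (7 - 27*I) = 17548 + (-7 + 27*I) = 17541 + 27*I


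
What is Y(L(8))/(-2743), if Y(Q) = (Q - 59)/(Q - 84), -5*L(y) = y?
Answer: -303/1174004 ≈ -0.00025809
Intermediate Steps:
L(y) = -y/5
Y(Q) = (-59 + Q)/(-84 + Q)
Y(L(8))/(-2743) = ((-59 - ⅕*8)/(-84 - ⅕*8))/(-2743) = ((-59 - 8/5)/(-84 - 8/5))*(-1/2743) = (-303/5/(-428/5))*(-1/2743) = -5/428*(-303/5)*(-1/2743) = (303/428)*(-1/2743) = -303/1174004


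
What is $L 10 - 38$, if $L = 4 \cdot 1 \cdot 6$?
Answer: $202$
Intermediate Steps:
$L = 24$ ($L = 4 \cdot 6 = 24$)
$L 10 - 38 = 24 \cdot 10 - 38 = 240 - 38 = 202$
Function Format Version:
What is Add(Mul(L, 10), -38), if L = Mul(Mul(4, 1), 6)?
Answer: 202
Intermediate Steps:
L = 24 (L = Mul(4, 6) = 24)
Add(Mul(L, 10), -38) = Add(Mul(24, 10), -38) = Add(240, -38) = 202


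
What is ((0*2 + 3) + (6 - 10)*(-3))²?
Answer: 225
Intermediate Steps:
((0*2 + 3) + (6 - 10)*(-3))² = ((0 + 3) - 4*(-3))² = (3 + 12)² = 15² = 225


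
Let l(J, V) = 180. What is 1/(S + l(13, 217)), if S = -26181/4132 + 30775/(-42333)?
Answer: 174919956/30250109507 ≈ 0.0057825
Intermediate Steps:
S = -1235482573/174919956 (S = -26181*1/4132 + 30775*(-1/42333) = -26181/4132 - 30775/42333 = -1235482573/174919956 ≈ -7.0631)
1/(S + l(13, 217)) = 1/(-1235482573/174919956 + 180) = 1/(30250109507/174919956) = 174919956/30250109507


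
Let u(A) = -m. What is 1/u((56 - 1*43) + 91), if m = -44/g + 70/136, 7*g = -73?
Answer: -4964/23499 ≈ -0.21124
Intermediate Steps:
g = -73/7 (g = (⅐)*(-73) = -73/7 ≈ -10.429)
m = 23499/4964 (m = -44/(-73/7) + 70/136 = -44*(-7/73) + 70*(1/136) = 308/73 + 35/68 = 23499/4964 ≈ 4.7339)
u(A) = -23499/4964 (u(A) = -1*23499/4964 = -23499/4964)
1/u((56 - 1*43) + 91) = 1/(-23499/4964) = -4964/23499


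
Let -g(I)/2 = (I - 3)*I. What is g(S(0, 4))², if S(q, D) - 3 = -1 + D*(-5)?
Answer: 571536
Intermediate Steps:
S(q, D) = 2 - 5*D (S(q, D) = 3 + (-1 + D*(-5)) = 3 + (-1 - 5*D) = 2 - 5*D)
g(I) = -2*I*(-3 + I) (g(I) = -2*(I - 3)*I = -2*(-3 + I)*I = -2*I*(-3 + I))
g(S(0, 4))² = (2*(2 - 5*4)*(3 - (2 - 5*4)))² = (2*(2 - 20)*(3 - (2 - 20)))² = (2*(-18)*(3 - 1*(-18)))² = (2*(-18)*(3 + 18))² = (2*(-18)*21)² = (-756)² = 571536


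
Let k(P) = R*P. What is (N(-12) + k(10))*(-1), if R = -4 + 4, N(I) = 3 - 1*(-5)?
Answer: -8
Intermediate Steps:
N(I) = 8 (N(I) = 3 + 5 = 8)
R = 0
k(P) = 0 (k(P) = 0*P = 0)
(N(-12) + k(10))*(-1) = (8 + 0)*(-1) = 8*(-1) = -8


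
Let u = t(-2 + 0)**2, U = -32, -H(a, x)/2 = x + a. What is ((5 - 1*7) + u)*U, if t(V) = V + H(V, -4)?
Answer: -3136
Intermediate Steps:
H(a, x) = -2*a - 2*x (H(a, x) = -2*(x + a) = -2*(a + x) = -2*a - 2*x)
t(V) = 8 - V (t(V) = V + (-2*V - 2*(-4)) = V + (-2*V + 8) = V + (8 - 2*V) = 8 - V)
u = 100 (u = (8 - (-2 + 0))**2 = (8 - 1*(-2))**2 = (8 + 2)**2 = 10**2 = 100)
((5 - 1*7) + u)*U = ((5 - 1*7) + 100)*(-32) = ((5 - 7) + 100)*(-32) = (-2 + 100)*(-32) = 98*(-32) = -3136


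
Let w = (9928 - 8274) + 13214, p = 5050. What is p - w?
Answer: -9818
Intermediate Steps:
w = 14868 (w = 1654 + 13214 = 14868)
p - w = 5050 - 1*14868 = 5050 - 14868 = -9818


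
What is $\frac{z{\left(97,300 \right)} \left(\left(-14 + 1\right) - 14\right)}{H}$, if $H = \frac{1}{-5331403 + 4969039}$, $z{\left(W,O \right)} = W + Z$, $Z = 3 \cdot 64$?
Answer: $2827526292$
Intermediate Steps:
$Z = 192$
$z{\left(W,O \right)} = 192 + W$ ($z{\left(W,O \right)} = W + 192 = 192 + W$)
$H = - \frac{1}{362364}$ ($H = \frac{1}{-362364} = - \frac{1}{362364} \approx -2.7597 \cdot 10^{-6}$)
$\frac{z{\left(97,300 \right)} \left(\left(-14 + 1\right) - 14\right)}{H} = \frac{\left(192 + 97\right) \left(\left(-14 + 1\right) - 14\right)}{- \frac{1}{362364}} = 289 \left(-13 - 14\right) \left(-362364\right) = 289 \left(-27\right) \left(-362364\right) = \left(-7803\right) \left(-362364\right) = 2827526292$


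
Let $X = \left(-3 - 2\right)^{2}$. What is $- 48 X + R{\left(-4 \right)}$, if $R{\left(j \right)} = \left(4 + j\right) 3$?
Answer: $-1200$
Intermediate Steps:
$R{\left(j \right)} = 12 + 3 j$
$X = 25$ ($X = \left(-5\right)^{2} = 25$)
$- 48 X + R{\left(-4 \right)} = \left(-48\right) 25 + \left(12 + 3 \left(-4\right)\right) = -1200 + \left(12 - 12\right) = -1200 + 0 = -1200$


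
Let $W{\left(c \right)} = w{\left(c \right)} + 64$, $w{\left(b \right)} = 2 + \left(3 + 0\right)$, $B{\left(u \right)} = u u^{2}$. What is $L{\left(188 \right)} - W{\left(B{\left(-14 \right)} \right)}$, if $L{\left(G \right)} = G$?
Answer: $119$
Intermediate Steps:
$B{\left(u \right)} = u^{3}$
$w{\left(b \right)} = 5$ ($w{\left(b \right)} = 2 + 3 = 5$)
$W{\left(c \right)} = 69$ ($W{\left(c \right)} = 5 + 64 = 69$)
$L{\left(188 \right)} - W{\left(B{\left(-14 \right)} \right)} = 188 - 69 = 119$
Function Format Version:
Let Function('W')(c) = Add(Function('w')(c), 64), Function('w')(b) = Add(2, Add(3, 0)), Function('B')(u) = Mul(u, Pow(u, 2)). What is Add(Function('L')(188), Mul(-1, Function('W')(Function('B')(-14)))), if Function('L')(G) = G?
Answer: 119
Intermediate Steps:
Function('B')(u) = Pow(u, 3)
Function('w')(b) = 5 (Function('w')(b) = Add(2, 3) = 5)
Function('W')(c) = 69 (Function('W')(c) = Add(5, 64) = 69)
Add(Function('L')(188), Mul(-1, Function('W')(Function('B')(-14)))) = Add(188, Mul(-1, 69)) = Add(188, -69) = 119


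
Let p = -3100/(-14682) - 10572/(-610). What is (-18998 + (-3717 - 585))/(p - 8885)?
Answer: 52168816500/19854282149 ≈ 2.6276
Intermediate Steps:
p = 39277276/2239005 (p = -3100*(-1/14682) - 10572*(-1/610) = 1550/7341 + 5286/305 = 39277276/2239005 ≈ 17.542)
(-18998 + (-3717 - 585))/(p - 8885) = (-18998 + (-3717 - 585))/(39277276/2239005 - 8885) = (-18998 - 4302)/(-19854282149/2239005) = -23300*(-2239005/19854282149) = 52168816500/19854282149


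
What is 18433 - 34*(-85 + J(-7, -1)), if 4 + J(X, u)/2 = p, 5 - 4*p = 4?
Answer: 21578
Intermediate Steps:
p = 1/4 (p = 5/4 - 1/4*4 = 5/4 - 1 = 1/4 ≈ 0.25000)
J(X, u) = -15/2 (J(X, u) = -8 + 2*(1/4) = -8 + 1/2 = -15/2)
18433 - 34*(-85 + J(-7, -1)) = 18433 - 34*(-85 - 15/2) = 18433 - 34*(-185/2) = 18433 + 3145 = 21578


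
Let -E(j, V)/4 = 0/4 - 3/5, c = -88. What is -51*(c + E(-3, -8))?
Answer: 21828/5 ≈ 4365.6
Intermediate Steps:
E(j, V) = 12/5 (E(j, V) = -4*(0/4 - 3/5) = -4*(0*(1/4) - 3*1/5) = -4*(0 - 3/5) = -4*(-3/5) = 12/5)
-51*(c + E(-3, -8)) = -51*(-88 + 12/5) = -51*(-428/5) = 21828/5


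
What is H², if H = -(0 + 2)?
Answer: 4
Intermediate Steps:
H = -2 (H = -1*2 = -2)
H² = (-2)² = 4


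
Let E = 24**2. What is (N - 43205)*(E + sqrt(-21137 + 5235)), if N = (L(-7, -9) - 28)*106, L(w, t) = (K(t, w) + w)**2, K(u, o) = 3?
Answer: -25618752 - 44477*I*sqrt(15902) ≈ -2.5619e+7 - 5.6087e+6*I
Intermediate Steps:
E = 576
L(w, t) = (3 + w)**2
N = -1272 (N = ((3 - 7)**2 - 28)*106 = ((-4)**2 - 28)*106 = (16 - 28)*106 = -12*106 = -1272)
(N - 43205)*(E + sqrt(-21137 + 5235)) = (-1272 - 43205)*(576 + sqrt(-21137 + 5235)) = -44477*(576 + sqrt(-15902)) = -44477*(576 + I*sqrt(15902)) = -25618752 - 44477*I*sqrt(15902)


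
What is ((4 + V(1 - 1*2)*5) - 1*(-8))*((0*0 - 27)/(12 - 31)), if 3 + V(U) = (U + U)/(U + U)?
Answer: 54/19 ≈ 2.8421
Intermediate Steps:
V(U) = -2 (V(U) = -3 + (U + U)/(U + U) = -3 + (2*U)/((2*U)) = -3 + (2*U)*(1/(2*U)) = -3 + 1 = -2)
((4 + V(1 - 1*2)*5) - 1*(-8))*((0*0 - 27)/(12 - 31)) = ((4 - 2*5) - 1*(-8))*((0*0 - 27)/(12 - 31)) = ((4 - 10) + 8)*((0 - 27)/(-19)) = (-6 + 8)*(-27*(-1/19)) = 2*(27/19) = 54/19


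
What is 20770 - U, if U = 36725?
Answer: -15955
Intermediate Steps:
20770 - U = 20770 - 1*36725 = 20770 - 36725 = -15955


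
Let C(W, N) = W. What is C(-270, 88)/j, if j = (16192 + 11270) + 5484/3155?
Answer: -47325/4813783 ≈ -0.0098311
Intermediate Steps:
j = 86648094/3155 (j = 27462 + 5484*(1/3155) = 27462 + 5484/3155 = 86648094/3155 ≈ 27464.)
C(-270, 88)/j = -270/86648094/3155 = -270*3155/86648094 = -47325/4813783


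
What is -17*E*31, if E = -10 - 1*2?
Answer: 6324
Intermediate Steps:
E = -12 (E = -10 - 2 = -12)
-17*E*31 = -17*(-12)*31 = 204*31 = 6324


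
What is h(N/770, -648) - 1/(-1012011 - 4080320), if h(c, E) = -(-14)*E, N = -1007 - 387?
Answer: -46197626831/5092331 ≈ -9072.0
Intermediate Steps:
N = -1394
h(c, E) = 14*E
h(N/770, -648) - 1/(-1012011 - 4080320) = 14*(-648) - 1/(-1012011 - 4080320) = -9072 - 1/(-5092331) = -9072 - 1*(-1/5092331) = -9072 + 1/5092331 = -46197626831/5092331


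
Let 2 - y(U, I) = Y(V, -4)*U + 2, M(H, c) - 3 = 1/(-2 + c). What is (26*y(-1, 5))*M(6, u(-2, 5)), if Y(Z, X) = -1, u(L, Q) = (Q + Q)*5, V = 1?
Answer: -1885/24 ≈ -78.542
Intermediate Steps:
u(L, Q) = 10*Q (u(L, Q) = (2*Q)*5 = 10*Q)
M(H, c) = 3 + 1/(-2 + c)
y(U, I) = U (y(U, I) = 2 - (-U + 2) = 2 - (2 - U) = 2 + (-2 + U) = U)
(26*y(-1, 5))*M(6, u(-2, 5)) = (26*(-1))*((-5 + 3*(10*5))/(-2 + 10*5)) = -26*(-5 + 3*50)/(-2 + 50) = -26*(-5 + 150)/48 = -13*145/24 = -26*145/48 = -1885/24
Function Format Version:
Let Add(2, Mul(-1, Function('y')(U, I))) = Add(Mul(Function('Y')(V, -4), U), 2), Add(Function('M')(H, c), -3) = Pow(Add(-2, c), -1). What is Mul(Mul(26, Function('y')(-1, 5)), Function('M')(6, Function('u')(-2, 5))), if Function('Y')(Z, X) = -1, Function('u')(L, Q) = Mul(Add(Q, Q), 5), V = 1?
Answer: Rational(-1885, 24) ≈ -78.542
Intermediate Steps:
Function('u')(L, Q) = Mul(10, Q) (Function('u')(L, Q) = Mul(Mul(2, Q), 5) = Mul(10, Q))
Function('M')(H, c) = Add(3, Pow(Add(-2, c), -1))
Function('y')(U, I) = U (Function('y')(U, I) = Add(2, Mul(-1, Add(Mul(-1, U), 2))) = Add(2, Mul(-1, Add(2, Mul(-1, U)))) = Add(2, Add(-2, U)) = U)
Mul(Mul(26, Function('y')(-1, 5)), Function('M')(6, Function('u')(-2, 5))) = Mul(Mul(26, -1), Mul(Pow(Add(-2, Mul(10, 5)), -1), Add(-5, Mul(3, Mul(10, 5))))) = Mul(-26, Mul(Pow(Add(-2, 50), -1), Add(-5, Mul(3, 50)))) = Mul(-26, Mul(Pow(48, -1), Add(-5, 150))) = Mul(-26, Mul(Rational(1, 48), 145)) = Mul(-26, Rational(145, 48)) = Rational(-1885, 24)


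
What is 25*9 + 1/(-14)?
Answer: 3149/14 ≈ 224.93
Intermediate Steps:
25*9 + 1/(-14) = 225 - 1/14 = 3149/14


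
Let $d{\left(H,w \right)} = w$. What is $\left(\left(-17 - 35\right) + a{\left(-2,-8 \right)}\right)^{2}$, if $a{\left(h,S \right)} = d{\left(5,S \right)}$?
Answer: $3600$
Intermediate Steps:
$a{\left(h,S \right)} = S$
$\left(\left(-17 - 35\right) + a{\left(-2,-8 \right)}\right)^{2} = \left(\left(-17 - 35\right) - 8\right)^{2} = \left(-52 - 8\right)^{2} = \left(-60\right)^{2} = 3600$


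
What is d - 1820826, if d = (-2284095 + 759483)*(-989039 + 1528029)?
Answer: -821752442706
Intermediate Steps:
d = -821750621880 (d = -1524612*538990 = -821750621880)
d - 1820826 = -821750621880 - 1820826 = -821752442706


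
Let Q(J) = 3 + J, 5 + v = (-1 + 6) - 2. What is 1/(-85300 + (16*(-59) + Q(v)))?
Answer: -1/86243 ≈ -1.1595e-5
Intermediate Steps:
v = -2 (v = -5 + ((-1 + 6) - 2) = -5 + (5 - 2) = -5 + 3 = -2)
1/(-85300 + (16*(-59) + Q(v))) = 1/(-85300 + (16*(-59) + (3 - 2))) = 1/(-85300 + (-944 + 1)) = 1/(-85300 - 943) = 1/(-86243) = -1/86243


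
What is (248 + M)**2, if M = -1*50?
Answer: 39204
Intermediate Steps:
M = -50
(248 + M)**2 = (248 - 50)**2 = 198**2 = 39204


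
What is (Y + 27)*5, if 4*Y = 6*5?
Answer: 345/2 ≈ 172.50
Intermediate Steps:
Y = 15/2 (Y = (6*5)/4 = (1/4)*30 = 15/2 ≈ 7.5000)
(Y + 27)*5 = (15/2 + 27)*5 = (69/2)*5 = 345/2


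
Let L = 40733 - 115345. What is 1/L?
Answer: -1/74612 ≈ -1.3403e-5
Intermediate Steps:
L = -74612
1/L = 1/(-74612) = -1/74612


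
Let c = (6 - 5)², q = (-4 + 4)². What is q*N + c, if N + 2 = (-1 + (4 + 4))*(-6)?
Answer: 1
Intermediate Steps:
q = 0 (q = 0² = 0)
c = 1 (c = 1² = 1)
N = -44 (N = -2 + (-1 + (4 + 4))*(-6) = -2 + (-1 + 8)*(-6) = -2 + 7*(-6) = -2 - 42 = -44)
q*N + c = 0*(-44) + 1 = 0 + 1 = 1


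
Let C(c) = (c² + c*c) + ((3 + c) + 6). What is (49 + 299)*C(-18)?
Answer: 222372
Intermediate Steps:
C(c) = 9 + c + 2*c² (C(c) = (c² + c²) + (9 + c) = 2*c² + (9 + c) = 9 + c + 2*c²)
(49 + 299)*C(-18) = (49 + 299)*(9 - 18 + 2*(-18)²) = 348*(9 - 18 + 2*324) = 348*(9 - 18 + 648) = 348*639 = 222372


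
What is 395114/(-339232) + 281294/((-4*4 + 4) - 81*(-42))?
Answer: 23521122437/287499120 ≈ 81.813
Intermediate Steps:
395114/(-339232) + 281294/((-4*4 + 4) - 81*(-42)) = 395114*(-1/339232) + 281294/((-16 + 4) + 3402) = -197557/169616 + 281294/(-12 + 3402) = -197557/169616 + 281294/3390 = -197557/169616 + 281294*(1/3390) = -197557/169616 + 140647/1695 = 23521122437/287499120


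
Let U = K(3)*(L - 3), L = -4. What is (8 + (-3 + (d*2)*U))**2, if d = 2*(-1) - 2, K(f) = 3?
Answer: 29929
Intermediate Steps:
d = -4 (d = -2 - 2 = -4)
U = -21 (U = 3*(-4 - 3) = 3*(-7) = -21)
(8 + (-3 + (d*2)*U))**2 = (8 + (-3 - 4*2*(-21)))**2 = (8 + (-3 - 8*(-21)))**2 = (8 + (-3 + 168))**2 = (8 + 165)**2 = 173**2 = 29929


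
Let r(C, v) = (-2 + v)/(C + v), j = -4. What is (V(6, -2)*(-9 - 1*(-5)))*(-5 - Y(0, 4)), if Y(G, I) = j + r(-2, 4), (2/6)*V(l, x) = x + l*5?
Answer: 672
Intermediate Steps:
r(C, v) = (-2 + v)/(C + v)
V(l, x) = 3*x + 15*l (V(l, x) = 3*(x + l*5) = 3*(x + 5*l) = 3*x + 15*l)
Y(G, I) = -3 (Y(G, I) = -4 + (-2 + 4)/(-2 + 4) = -4 + 2/2 = -4 + (½)*2 = -4 + 1 = -3)
(V(6, -2)*(-9 - 1*(-5)))*(-5 - Y(0, 4)) = ((3*(-2) + 15*6)*(-9 - 1*(-5)))*(-5 - 1*(-3)) = ((-6 + 90)*(-9 + 5))*(-5 + 3) = (84*(-4))*(-2) = -336*(-2) = 672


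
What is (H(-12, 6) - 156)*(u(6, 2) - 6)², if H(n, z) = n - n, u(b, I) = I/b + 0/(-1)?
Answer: -15028/3 ≈ -5009.3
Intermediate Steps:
u(b, I) = I/b (u(b, I) = I/b + 0*(-1) = I/b + 0 = I/b)
H(n, z) = 0
(H(-12, 6) - 156)*(u(6, 2) - 6)² = (0 - 156)*(2/6 - 6)² = -156*(2*(⅙) - 6)² = -156*(⅓ - 6)² = -156*(-17/3)² = -156*289/9 = -15028/3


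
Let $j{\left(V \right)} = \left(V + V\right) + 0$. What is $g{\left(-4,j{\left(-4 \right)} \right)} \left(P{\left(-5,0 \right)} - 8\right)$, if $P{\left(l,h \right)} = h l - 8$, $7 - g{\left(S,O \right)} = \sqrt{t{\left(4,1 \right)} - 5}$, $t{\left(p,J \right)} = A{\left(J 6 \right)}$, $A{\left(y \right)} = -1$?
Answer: $-112 + 16 i \sqrt{6} \approx -112.0 + 39.192 i$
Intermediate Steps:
$t{\left(p,J \right)} = -1$
$j{\left(V \right)} = 2 V$ ($j{\left(V \right)} = 2 V + 0 = 2 V$)
$g{\left(S,O \right)} = 7 - i \sqrt{6}$ ($g{\left(S,O \right)} = 7 - \sqrt{-1 - 5} = 7 - \sqrt{-6} = 7 - i \sqrt{6}$)
$P{\left(l,h \right)} = -8 + h l$
$g{\left(-4,j{\left(-4 \right)} \right)} \left(P{\left(-5,0 \right)} - 8\right) = \left(7 - i \sqrt{6}\right) \left(\left(-8 + 0 \left(-5\right)\right) - 8\right) = \left(7 - i \sqrt{6}\right) \left(\left(-8 + 0\right) - 8\right) = \left(7 - i \sqrt{6}\right) \left(-8 - 8\right) = \left(7 - i \sqrt{6}\right) \left(-16\right) = -112 + 16 i \sqrt{6}$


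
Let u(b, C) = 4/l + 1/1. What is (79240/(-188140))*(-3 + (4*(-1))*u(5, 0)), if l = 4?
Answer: 43582/9407 ≈ 4.6329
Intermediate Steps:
u(b, C) = 2 (u(b, C) = 4/4 + 1/1 = 4*(1/4) + 1*1 = 1 + 1 = 2)
(79240/(-188140))*(-3 + (4*(-1))*u(5, 0)) = (79240/(-188140))*(-3 + (4*(-1))*2) = (79240*(-1/188140))*(-3 - 4*2) = -3962*(-3 - 8)/9407 = -3962/9407*(-11) = 43582/9407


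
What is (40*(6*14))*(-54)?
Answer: -181440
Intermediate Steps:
(40*(6*14))*(-54) = (40*84)*(-54) = 3360*(-54) = -181440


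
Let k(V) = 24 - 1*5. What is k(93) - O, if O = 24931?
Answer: -24912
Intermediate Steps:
k(V) = 19 (k(V) = 24 - 5 = 19)
k(93) - O = 19 - 1*24931 = 19 - 24931 = -24912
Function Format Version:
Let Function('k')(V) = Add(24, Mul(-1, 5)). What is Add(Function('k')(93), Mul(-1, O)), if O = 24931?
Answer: -24912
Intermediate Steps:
Function('k')(V) = 19 (Function('k')(V) = Add(24, -5) = 19)
Add(Function('k')(93), Mul(-1, O)) = Add(19, Mul(-1, 24931)) = Add(19, -24931) = -24912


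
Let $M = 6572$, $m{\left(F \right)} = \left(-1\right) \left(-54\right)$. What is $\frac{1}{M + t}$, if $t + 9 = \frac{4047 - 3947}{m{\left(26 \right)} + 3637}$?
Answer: $\frac{3691}{24224133} \approx 0.00015237$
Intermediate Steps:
$m{\left(F \right)} = 54$
$t = - \frac{33119}{3691}$ ($t = -9 + \frac{4047 - 3947}{54 + 3637} = -9 + \frac{100}{3691} = - \frac{33119}{3691} \approx -8.9729$)
$\frac{1}{M + t} = \frac{1}{6572 - \frac{33119}{3691}} = \frac{1}{\frac{24224133}{3691}} = \frac{3691}{24224133}$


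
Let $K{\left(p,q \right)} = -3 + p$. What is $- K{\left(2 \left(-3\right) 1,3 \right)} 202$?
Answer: $1818$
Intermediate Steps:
$- K{\left(2 \left(-3\right) 1,3 \right)} 202 = - \left(-3 + 2 \left(-3\right) 1\right) 202 = - \left(-3 - 6\right) 202 = - \left(-9\right) 202 = \left(-1\right) \left(-1818\right) = 1818$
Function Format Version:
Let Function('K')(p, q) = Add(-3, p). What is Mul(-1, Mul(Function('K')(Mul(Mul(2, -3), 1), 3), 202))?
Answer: 1818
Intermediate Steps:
Mul(-1, Mul(Function('K')(Mul(Mul(2, -3), 1), 3), 202)) = Mul(-1, Mul(Add(-3, Mul(Mul(2, -3), 1)), 202)) = Mul(-1, Mul(Add(-3, Mul(-6, 1)), 202)) = Mul(-1, Mul(Add(-3, -6), 202)) = Mul(-1, Mul(-9, 202)) = Mul(-1, -1818) = 1818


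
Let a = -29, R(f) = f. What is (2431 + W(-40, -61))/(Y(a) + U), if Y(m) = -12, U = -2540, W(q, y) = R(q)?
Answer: -2391/2552 ≈ -0.93691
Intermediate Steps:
W(q, y) = q
(2431 + W(-40, -61))/(Y(a) + U) = (2431 - 40)/(-12 - 2540) = 2391/(-2552) = 2391*(-1/2552) = -2391/2552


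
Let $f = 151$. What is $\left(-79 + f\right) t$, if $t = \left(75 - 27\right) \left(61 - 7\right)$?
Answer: $186624$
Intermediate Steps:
$t = 2592$ ($t = 48 \cdot 54 = 2592$)
$\left(-79 + f\right) t = \left(-79 + 151\right) 2592 = 72 \cdot 2592 = 186624$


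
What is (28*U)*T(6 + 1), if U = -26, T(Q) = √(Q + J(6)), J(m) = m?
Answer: -728*√13 ≈ -2624.8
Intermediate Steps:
T(Q) = √(6 + Q) (T(Q) = √(Q + 6) = √(6 + Q))
(28*U)*T(6 + 1) = (28*(-26))*√(6 + (6 + 1)) = -728*√(6 + 7) = -728*√13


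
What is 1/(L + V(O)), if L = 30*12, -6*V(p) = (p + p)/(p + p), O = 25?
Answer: 6/2159 ≈ 0.0027791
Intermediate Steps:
V(p) = -⅙ (V(p) = -(p + p)/(6*(p + p)) = -2*p/(6*(2*p)) = -2*p*1/(2*p)/6 = -⅙*1 = -⅙)
L = 360
1/(L + V(O)) = 1/(360 - ⅙) = 1/(2159/6) = 6/2159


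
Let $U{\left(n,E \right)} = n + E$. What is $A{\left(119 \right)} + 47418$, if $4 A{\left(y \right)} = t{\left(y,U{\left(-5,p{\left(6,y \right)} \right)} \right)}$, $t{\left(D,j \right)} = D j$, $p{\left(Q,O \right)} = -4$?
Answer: $\frac{188601}{4} \approx 47150.0$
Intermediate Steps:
$U{\left(n,E \right)} = E + n$
$A{\left(y \right)} = - \frac{9 y}{4}$ ($A{\left(y \right)} = \frac{y \left(-4 - 5\right)}{4} = \frac{y \left(-9\right)}{4} = \frac{\left(-9\right) y}{4} = - \frac{9 y}{4}$)
$A{\left(119 \right)} + 47418 = \left(- \frac{9}{4}\right) 119 + 47418 = - \frac{1071}{4} + 47418 = \frac{188601}{4}$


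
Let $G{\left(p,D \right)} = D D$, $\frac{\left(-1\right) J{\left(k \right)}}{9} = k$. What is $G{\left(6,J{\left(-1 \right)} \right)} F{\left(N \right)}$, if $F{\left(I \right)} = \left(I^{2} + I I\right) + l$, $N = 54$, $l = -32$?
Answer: $469800$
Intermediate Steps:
$J{\left(k \right)} = - 9 k$
$G{\left(p,D \right)} = D^{2}$
$F{\left(I \right)} = -32 + 2 I^{2}$ ($F{\left(I \right)} = \left(I^{2} + I I\right) - 32 = \left(I^{2} + I^{2}\right) - 32 = 2 I^{2} - 32 = -32 + 2 I^{2}$)
$G{\left(6,J{\left(-1 \right)} \right)} F{\left(N \right)} = \left(\left(-9\right) \left(-1\right)\right)^{2} \left(-32 + 2 \cdot 54^{2}\right) = 9^{2} \left(-32 + 2 \cdot 2916\right) = 81 \left(-32 + 5832\right) = 81 \cdot 5800 = 469800$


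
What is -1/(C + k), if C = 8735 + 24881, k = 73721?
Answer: -1/107337 ≈ -9.3165e-6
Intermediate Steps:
C = 33616
-1/(C + k) = -1/(33616 + 73721) = -1/107337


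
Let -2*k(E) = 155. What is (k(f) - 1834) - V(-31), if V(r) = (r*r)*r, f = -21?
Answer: 55759/2 ≈ 27880.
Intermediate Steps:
k(E) = -155/2 (k(E) = -½*155 = -155/2)
V(r) = r³ (V(r) = r²*r = r³)
(k(f) - 1834) - V(-31) = (-155/2 - 1834) - 1*(-31)³ = -3823/2 - 1*(-29791) = -3823/2 + 29791 = 55759/2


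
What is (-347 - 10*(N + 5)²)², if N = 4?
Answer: 1338649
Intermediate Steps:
(-347 - 10*(N + 5)²)² = (-347 - 10*(4 + 5)²)² = (-347 - 10*9²)² = (-347 - 10*81)² = (-347 - 810)² = (-1157)² = 1338649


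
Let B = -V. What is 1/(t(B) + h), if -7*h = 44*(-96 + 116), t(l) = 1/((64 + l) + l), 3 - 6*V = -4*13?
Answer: -959/120539 ≈ -0.0079559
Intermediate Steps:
V = 55/6 (V = ½ - (-2)*13/3 = ½ - ⅙*(-52) = ½ + 26/3 = 55/6 ≈ 9.1667)
B = -55/6 (B = -1*55/6 = -55/6 ≈ -9.1667)
t(l) = 1/(64 + 2*l)
h = -880/7 (h = -44*(-96 + 116)/7 = -44*20/7 = -⅐*880 = -880/7 ≈ -125.71)
1/(t(B) + h) = 1/(1/(2*(32 - 55/6)) - 880/7) = 1/(1/(2*(137/6)) - 880/7) = 1/((½)*(6/137) - 880/7) = 1/(3/137 - 880/7) = 1/(-120539/959) = -959/120539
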